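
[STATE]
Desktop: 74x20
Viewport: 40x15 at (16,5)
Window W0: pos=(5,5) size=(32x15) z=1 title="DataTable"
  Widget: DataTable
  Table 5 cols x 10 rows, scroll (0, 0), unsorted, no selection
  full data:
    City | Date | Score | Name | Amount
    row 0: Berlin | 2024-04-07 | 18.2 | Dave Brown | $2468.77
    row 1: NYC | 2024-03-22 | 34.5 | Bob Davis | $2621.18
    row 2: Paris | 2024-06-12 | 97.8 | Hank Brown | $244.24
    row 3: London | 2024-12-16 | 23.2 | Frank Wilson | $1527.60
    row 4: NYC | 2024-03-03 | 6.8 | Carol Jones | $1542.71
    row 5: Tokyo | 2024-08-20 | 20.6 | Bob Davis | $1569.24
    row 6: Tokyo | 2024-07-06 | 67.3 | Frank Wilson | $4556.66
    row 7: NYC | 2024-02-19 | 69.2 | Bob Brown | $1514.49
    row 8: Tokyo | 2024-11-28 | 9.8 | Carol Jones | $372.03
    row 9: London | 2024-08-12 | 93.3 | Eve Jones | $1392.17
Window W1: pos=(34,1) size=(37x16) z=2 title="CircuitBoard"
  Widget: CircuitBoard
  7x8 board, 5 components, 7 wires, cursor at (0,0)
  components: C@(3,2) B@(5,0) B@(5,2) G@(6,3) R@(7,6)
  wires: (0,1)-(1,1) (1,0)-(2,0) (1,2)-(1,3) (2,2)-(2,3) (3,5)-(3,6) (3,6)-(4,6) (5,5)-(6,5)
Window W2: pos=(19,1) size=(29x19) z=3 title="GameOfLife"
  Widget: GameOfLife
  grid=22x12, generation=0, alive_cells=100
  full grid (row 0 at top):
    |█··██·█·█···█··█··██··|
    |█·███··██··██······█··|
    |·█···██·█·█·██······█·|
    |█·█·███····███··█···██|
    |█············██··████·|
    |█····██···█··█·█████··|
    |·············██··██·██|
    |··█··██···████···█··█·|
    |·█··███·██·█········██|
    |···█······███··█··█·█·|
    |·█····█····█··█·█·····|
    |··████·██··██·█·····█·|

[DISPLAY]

━━━┃█··██·█·█···█··█··██··     ┃        
   ┃█·███··██··██······█··     ┃        
───┃·█···██·█·█·██······█·     ┃ ─ ·    
e  ┃█·█·███····███··█···██     ┃        
───┃█············██··████·     ┃ ─ ·    
4-0┃█····██···█··█·█████··     ┃        
4-0┃·············██··██·██     ┃        
4-0┃··█··██···████···█··█·     ┃        
4-1┃·█··███·██·█········██     ┃        
4-0┃···█······███··█··█·█·     ┃        
4-0┃·█····█····█··█·█·····     ┃        
4-0┃··████·██··██·█·····█·     ┃━━━━━━━━
4-0┃                           ┃        
4-1┃                           ┃        
━━━┗━━━━━━━━━━━━━━━━━━━━━━━━━━━┛        


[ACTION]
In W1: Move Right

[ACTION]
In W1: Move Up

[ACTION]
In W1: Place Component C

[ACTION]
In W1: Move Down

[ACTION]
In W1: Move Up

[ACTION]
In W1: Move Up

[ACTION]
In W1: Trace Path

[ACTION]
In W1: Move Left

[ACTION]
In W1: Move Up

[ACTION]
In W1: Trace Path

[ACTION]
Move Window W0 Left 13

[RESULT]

━━━┃█··██·█·█···█··█··██··     ┃        
   ┃█·███··██··██······█··     ┃        
───┃·█···██·█·█·██······█·     ┃ ─ ·    
  │┃█·█·███····███··█···██     ┃        
──┼┃█············██··████·     ┃ ─ ·    
07│┃█····██···█··█·█████··     ┃        
22│┃·············██··██·██     ┃        
12│┃··█··██···████···█··█·     ┃        
16│┃·█··███·██·█········██     ┃        
03│┃···█······███··█··█·█·     ┃        
20│┃·█····█····█··█·█·····     ┃        
06│┃··████·██··██·█·····█·     ┃━━━━━━━━
19│┃                           ┃        
28│┃                           ┃        
━━━┗━━━━━━━━━━━━━━━━━━━━━━━━━━━┛        


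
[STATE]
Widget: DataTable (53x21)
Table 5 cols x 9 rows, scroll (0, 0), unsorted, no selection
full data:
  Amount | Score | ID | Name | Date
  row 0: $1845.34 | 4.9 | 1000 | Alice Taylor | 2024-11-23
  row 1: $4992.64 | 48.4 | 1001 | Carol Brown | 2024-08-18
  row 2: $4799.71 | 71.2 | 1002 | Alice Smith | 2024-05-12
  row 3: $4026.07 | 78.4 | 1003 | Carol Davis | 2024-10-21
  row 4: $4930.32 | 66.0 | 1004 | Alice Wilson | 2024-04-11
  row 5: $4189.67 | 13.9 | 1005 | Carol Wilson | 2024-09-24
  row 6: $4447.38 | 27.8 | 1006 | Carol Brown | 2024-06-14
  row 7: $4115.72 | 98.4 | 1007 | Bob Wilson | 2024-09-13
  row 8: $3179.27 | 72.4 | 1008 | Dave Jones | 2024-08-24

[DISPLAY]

Amount  │Score│ID  │Name        │Date                
────────┼─────┼────┼────────────┼──────────          
$1845.34│4.9  │1000│Alice Taylor│2024-11-23          
$4992.64│48.4 │1001│Carol Brown │2024-08-18          
$4799.71│71.2 │1002│Alice Smith │2024-05-12          
$4026.07│78.4 │1003│Carol Davis │2024-10-21          
$4930.32│66.0 │1004│Alice Wilson│2024-04-11          
$4189.67│13.9 │1005│Carol Wilson│2024-09-24          
$4447.38│27.8 │1006│Carol Brown │2024-06-14          
$4115.72│98.4 │1007│Bob Wilson  │2024-09-13          
$3179.27│72.4 │1008│Dave Jones  │2024-08-24          
                                                     
                                                     
                                                     
                                                     
                                                     
                                                     
                                                     
                                                     
                                                     
                                                     


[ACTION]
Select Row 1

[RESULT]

Amount  │Score│ID  │Name        │Date                
────────┼─────┼────┼────────────┼──────────          
$1845.34│4.9  │1000│Alice Taylor│2024-11-23          
>4992.64│48.4 │1001│Carol Brown │2024-08-18          
$4799.71│71.2 │1002│Alice Smith │2024-05-12          
$4026.07│78.4 │1003│Carol Davis │2024-10-21          
$4930.32│66.0 │1004│Alice Wilson│2024-04-11          
$4189.67│13.9 │1005│Carol Wilson│2024-09-24          
$4447.38│27.8 │1006│Carol Brown │2024-06-14          
$4115.72│98.4 │1007│Bob Wilson  │2024-09-13          
$3179.27│72.4 │1008│Dave Jones  │2024-08-24          
                                                     
                                                     
                                                     
                                                     
                                                     
                                                     
                                                     
                                                     
                                                     
                                                     


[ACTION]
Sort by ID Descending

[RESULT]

Amount  │Score│ID ▼│Name        │Date                
────────┼─────┼────┼────────────┼──────────          
$3179.27│72.4 │1008│Dave Jones  │2024-08-24          
>4115.72│98.4 │1007│Bob Wilson  │2024-09-13          
$4447.38│27.8 │1006│Carol Brown │2024-06-14          
$4189.67│13.9 │1005│Carol Wilson│2024-09-24          
$4930.32│66.0 │1004│Alice Wilson│2024-04-11          
$4026.07│78.4 │1003│Carol Davis │2024-10-21          
$4799.71│71.2 │1002│Alice Smith │2024-05-12          
$4992.64│48.4 │1001│Carol Brown │2024-08-18          
$1845.34│4.9  │1000│Alice Taylor│2024-11-23          
                                                     
                                                     
                                                     
                                                     
                                                     
                                                     
                                                     
                                                     
                                                     
                                                     


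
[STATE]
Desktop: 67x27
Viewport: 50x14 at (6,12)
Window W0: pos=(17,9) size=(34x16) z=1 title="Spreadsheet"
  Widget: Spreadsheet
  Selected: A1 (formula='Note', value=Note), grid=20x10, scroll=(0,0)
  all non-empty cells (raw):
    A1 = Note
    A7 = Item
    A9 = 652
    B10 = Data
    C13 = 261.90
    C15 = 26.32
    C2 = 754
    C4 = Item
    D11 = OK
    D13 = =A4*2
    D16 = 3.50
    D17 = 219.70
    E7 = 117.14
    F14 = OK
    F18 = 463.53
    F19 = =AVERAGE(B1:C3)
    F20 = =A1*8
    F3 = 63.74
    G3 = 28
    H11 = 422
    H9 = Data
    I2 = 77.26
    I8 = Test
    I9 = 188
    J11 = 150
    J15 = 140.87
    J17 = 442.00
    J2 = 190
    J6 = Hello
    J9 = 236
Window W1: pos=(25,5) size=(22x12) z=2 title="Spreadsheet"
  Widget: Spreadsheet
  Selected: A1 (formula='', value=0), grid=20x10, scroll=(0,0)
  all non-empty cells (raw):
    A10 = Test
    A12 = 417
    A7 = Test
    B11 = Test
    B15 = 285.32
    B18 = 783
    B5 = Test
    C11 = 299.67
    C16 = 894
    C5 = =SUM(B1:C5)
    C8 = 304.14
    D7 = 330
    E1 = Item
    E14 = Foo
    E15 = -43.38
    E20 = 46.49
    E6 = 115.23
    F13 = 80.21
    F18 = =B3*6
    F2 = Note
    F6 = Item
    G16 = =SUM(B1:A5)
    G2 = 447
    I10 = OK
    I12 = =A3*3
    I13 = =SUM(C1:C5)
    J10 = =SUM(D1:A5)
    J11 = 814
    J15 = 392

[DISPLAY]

           ┃A1: Not┃  2        0       0┃   ┃     
           ┃       ┃  3        0       0┃  D┃     
           ┃-------┃  4        0       0┃---┃     
           ┃  1 [No┃  5        0Test    ┃   ┃     
           ┃  2    ┗━━━━━━━━━━━━━━━━━━━━┛   ┃     
           ┃  3        0       0       0    ┃     
           ┃  4        0       0Item        ┃     
           ┃  5        0       0       0    ┃     
           ┃  6        0       0       0    ┃     
           ┃  7 Item           0       0    ┃     
           ┃  8        0       0       0    ┃     
           ┃  9      652       0       0    ┃     
           ┗━━━━━━━━━━━━━━━━━━━━━━━━━━━━━━━━┛     
                                                  


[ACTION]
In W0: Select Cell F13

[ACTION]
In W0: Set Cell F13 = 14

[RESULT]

           ┃F13: 14┃  2        0       0┃   ┃     
           ┃       ┃  3        0       0┃  D┃     
           ┃-------┃  4        0       0┃---┃     
           ┃  1 Not┃  5        0Test    ┃   ┃     
           ┃  2    ┗━━━━━━━━━━━━━━━━━━━━┛   ┃     
           ┃  3        0       0       0    ┃     
           ┃  4        0       0Item        ┃     
           ┃  5        0       0       0    ┃     
           ┃  6        0       0       0    ┃     
           ┃  7 Item           0       0    ┃     
           ┃  8        0       0       0    ┃     
           ┃  9      652       0       0    ┃     
           ┗━━━━━━━━━━━━━━━━━━━━━━━━━━━━━━━━┛     
                                                  


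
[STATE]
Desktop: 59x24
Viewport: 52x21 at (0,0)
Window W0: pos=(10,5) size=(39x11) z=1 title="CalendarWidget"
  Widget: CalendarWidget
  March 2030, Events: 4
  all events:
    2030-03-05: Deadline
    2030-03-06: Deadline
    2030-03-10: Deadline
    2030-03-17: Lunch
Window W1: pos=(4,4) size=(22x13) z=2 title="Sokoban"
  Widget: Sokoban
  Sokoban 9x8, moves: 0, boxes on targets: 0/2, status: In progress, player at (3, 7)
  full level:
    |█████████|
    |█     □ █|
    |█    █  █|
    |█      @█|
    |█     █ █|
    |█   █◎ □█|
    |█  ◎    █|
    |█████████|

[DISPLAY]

                                                    
                                                    
                                                    
                                                    
    ┏━━━━━━━━━━━━━━━━━━━━┓                          
    ┃ Sokoban            ┃━━━━━━━━━━━━━━━━━━━━━━┓   
    ┠────────────────────┨                      ┃   
    ┃█████████           ┃──────────────────────┨   
    ┃█     □ █           ┃arch 2030             ┃   
    ┃█    █  █           ┃Sa Su                 ┃   
    ┃█      @█           ┃ 2  3                 ┃   
    ┃█     █ █           ┃8  9 10*              ┃   
    ┃█   █◎ □█           ┃16 17*                ┃   
    ┃█  ◎    █           ┃23 24                 ┃   
    ┃█████████           ┃30 31                 ┃   
    ┃Moves: 0  0/2       ┃━━━━━━━━━━━━━━━━━━━━━━┛   
    ┗━━━━━━━━━━━━━━━━━━━━┛                          
                                                    
                                                    
                                                    
                                                    


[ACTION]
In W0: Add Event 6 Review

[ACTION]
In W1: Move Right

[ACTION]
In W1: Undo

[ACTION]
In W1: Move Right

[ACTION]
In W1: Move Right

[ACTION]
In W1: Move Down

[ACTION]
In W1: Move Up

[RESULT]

                                                    
                                                    
                                                    
                                                    
    ┏━━━━━━━━━━━━━━━━━━━━┓                          
    ┃ Sokoban            ┃━━━━━━━━━━━━━━━━━━━━━━┓   
    ┠────────────────────┨                      ┃   
    ┃█████████           ┃──────────────────────┨   
    ┃█     □ █           ┃arch 2030             ┃   
    ┃█    █  █           ┃Sa Su                 ┃   
    ┃█      @█           ┃ 2  3                 ┃   
    ┃█     █ █           ┃8  9 10*              ┃   
    ┃█   █◎ □█           ┃16 17*                ┃   
    ┃█  ◎    █           ┃23 24                 ┃   
    ┃█████████           ┃30 31                 ┃   
    ┃Moves: 2  0/2       ┃━━━━━━━━━━━━━━━━━━━━━━┛   
    ┗━━━━━━━━━━━━━━━━━━━━┛                          
                                                    
                                                    
                                                    
                                                    


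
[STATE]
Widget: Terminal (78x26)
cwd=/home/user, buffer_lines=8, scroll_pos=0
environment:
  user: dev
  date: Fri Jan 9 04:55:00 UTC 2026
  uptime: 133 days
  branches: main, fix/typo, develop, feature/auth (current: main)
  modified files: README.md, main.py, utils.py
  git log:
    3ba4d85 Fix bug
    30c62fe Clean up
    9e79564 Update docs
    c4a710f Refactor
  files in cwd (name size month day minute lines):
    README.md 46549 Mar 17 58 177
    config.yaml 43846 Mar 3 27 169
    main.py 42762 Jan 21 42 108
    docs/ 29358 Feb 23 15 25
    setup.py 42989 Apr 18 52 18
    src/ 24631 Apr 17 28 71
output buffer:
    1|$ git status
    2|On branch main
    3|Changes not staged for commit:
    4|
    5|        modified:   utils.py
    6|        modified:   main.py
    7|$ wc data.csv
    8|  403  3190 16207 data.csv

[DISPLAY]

$ git status                                                                  
On branch main                                                                
Changes not staged for commit:                                                
                                                                              
        modified:   utils.py                                                  
        modified:   main.py                                                   
$ wc data.csv                                                                 
  403  3190 16207 data.csv                                                    
$ █                                                                           
                                                                              
                                                                              
                                                                              
                                                                              
                                                                              
                                                                              
                                                                              
                                                                              
                                                                              
                                                                              
                                                                              
                                                                              
                                                                              
                                                                              
                                                                              
                                                                              
                                                                              


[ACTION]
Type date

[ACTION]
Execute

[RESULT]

$ git status                                                                  
On branch main                                                                
Changes not staged for commit:                                                
                                                                              
        modified:   utils.py                                                  
        modified:   main.py                                                   
$ wc data.csv                                                                 
  403  3190 16207 data.csv                                                    
$ date                                                                        
Fri Jan 9 04:55:00 UTC 2026                                                   
$ █                                                                           
                                                                              
                                                                              
                                                                              
                                                                              
                                                                              
                                                                              
                                                                              
                                                                              
                                                                              
                                                                              
                                                                              
                                                                              
                                                                              
                                                                              
                                                                              


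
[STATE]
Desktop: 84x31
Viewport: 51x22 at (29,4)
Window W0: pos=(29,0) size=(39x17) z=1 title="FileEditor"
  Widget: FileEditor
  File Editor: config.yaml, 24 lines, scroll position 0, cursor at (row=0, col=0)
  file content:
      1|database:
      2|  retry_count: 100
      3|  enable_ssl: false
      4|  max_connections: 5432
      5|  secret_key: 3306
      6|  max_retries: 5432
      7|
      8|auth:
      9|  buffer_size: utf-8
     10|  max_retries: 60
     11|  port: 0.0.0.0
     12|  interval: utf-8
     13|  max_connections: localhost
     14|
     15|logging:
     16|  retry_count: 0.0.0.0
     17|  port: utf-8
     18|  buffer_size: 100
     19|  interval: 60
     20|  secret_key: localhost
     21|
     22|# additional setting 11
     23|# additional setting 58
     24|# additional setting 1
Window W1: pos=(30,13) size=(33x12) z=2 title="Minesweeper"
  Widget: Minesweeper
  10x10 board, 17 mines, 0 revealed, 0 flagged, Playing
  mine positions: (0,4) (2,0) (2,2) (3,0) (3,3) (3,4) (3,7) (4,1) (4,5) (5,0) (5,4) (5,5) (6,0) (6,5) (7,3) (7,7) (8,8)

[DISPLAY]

┃  retry_count: 100                  █┃            
┃  enable_ssl: false                 ░┃            
┃  max_connections: 5432             ░┃            
┃  secret_key: 3306                  ░┃            
┃  max_retries: 5432                 ░┃            
┃                                    ░┃            
┃auth:                               ░┃            
┃  buffer_size: utf-8                ░┃            
┃  max_retries: 60                   ░┃            
┃┏━━━━━━━━━━━━━━━━━━━━━━━━━━━━━━━┓   ░┃            
┃┃ Minesweeper                   ┃   ░┃            
┃┠───────────────────────────────┨   ▼┃            
┗┃■■■■■■■■■■                     ┃━━━━┛            
 ┃■■■■■■■■■■                     ┃                 
 ┃■■■■■■■■■■                     ┃                 
 ┃■■■■■■■■■■                     ┃                 
 ┃■■■■■■■■■■                     ┃                 
 ┃■■■■■■■■■■                     ┃                 
 ┃■■■■■■■■■■                     ┃                 
 ┃■■■■■■■■■■                     ┃                 
 ┗━━━━━━━━━━━━━━━━━━━━━━━━━━━━━━━┛                 
                                                   


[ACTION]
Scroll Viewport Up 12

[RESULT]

┏━━━━━━━━━━━━━━━━━━━━━━━━━━━━━━━━━━━━━┓            
┃ FileEditor                          ┃            
┠─────────────────────────────────────┨            
┃█atabase:                           ▲┃            
┃  retry_count: 100                  █┃            
┃  enable_ssl: false                 ░┃            
┃  max_connections: 5432             ░┃            
┃  secret_key: 3306                  ░┃            
┃  max_retries: 5432                 ░┃            
┃                                    ░┃            
┃auth:                               ░┃            
┃  buffer_size: utf-8                ░┃            
┃  max_retries: 60                   ░┃            
┃┏━━━━━━━━━━━━━━━━━━━━━━━━━━━━━━━┓   ░┃            
┃┃ Minesweeper                   ┃   ░┃            
┃┠───────────────────────────────┨   ▼┃            
┗┃■■■■■■■■■■                     ┃━━━━┛            
 ┃■■■■■■■■■■                     ┃                 
 ┃■■■■■■■■■■                     ┃                 
 ┃■■■■■■■■■■                     ┃                 
 ┃■■■■■■■■■■                     ┃                 
 ┃■■■■■■■■■■                     ┃                 


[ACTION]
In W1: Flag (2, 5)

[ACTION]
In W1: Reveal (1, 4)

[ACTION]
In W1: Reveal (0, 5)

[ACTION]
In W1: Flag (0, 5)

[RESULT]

┏━━━━━━━━━━━━━━━━━━━━━━━━━━━━━━━━━━━━━┓            
┃ FileEditor                          ┃            
┠─────────────────────────────────────┨            
┃█atabase:                           ▲┃            
┃  retry_count: 100                  █┃            
┃  enable_ssl: false                 ░┃            
┃  max_connections: 5432             ░┃            
┃  secret_key: 3306                  ░┃            
┃  max_retries: 5432                 ░┃            
┃                                    ░┃            
┃auth:                               ░┃            
┃  buffer_size: utf-8                ░┃            
┃  max_retries: 60                   ░┃            
┃┏━━━━━━━━━━━━━━━━━━━━━━━━━━━━━━━┓   ░┃            
┃┃ Minesweeper                   ┃   ░┃            
┃┠───────────────────────────────┨   ▼┃            
┗┃■■■■■1■■■■                     ┃━━━━┛            
 ┃■■■■1■■■■■                     ┃                 
 ┃■■■■■⚑■■■■                     ┃                 
 ┃■■■■■■■■■■                     ┃                 
 ┃■■■■■■■■■■                     ┃                 
 ┃■■■■■■■■■■                     ┃                 


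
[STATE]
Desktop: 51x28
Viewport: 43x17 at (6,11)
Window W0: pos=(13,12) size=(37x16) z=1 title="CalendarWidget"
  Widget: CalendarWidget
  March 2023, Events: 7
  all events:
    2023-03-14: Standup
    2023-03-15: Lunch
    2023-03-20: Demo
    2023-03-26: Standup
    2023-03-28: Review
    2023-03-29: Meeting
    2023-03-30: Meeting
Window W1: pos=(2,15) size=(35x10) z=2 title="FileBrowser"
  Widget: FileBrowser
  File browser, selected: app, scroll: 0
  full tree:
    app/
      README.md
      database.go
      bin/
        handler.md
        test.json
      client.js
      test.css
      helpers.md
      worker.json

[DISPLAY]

                                           
       ┏━━━━━━━━━━━━━━━━━━━━━━━━━━━━━━━━━━━
       ┃ CalendarWidget                    
       ┠───────────────────────────────────
━━━━━━━━━━━━━━━━━━━━━━━━━━━━━━┓            
leBrowser                     ┃            
──────────────────────────────┨            
-] app/                       ┃            
 README.md                    ┃            
 database.go                  ┃            
 [+] bin/                     ┃            
 client.js                    ┃            
 test.css                     ┃            
━━━━━━━━━━━━━━━━━━━━━━━━━━━━━━┛            
       ┃                                   
       ┃                                   
       ┗━━━━━━━━━━━━━━━━━━━━━━━━━━━━━━━━━━━


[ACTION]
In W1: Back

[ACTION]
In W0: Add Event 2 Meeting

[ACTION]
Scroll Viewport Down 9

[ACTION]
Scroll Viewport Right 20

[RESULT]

                                           
     ┏━━━━━━━━━━━━━━━━━━━━━━━━━━━━━━━━━━━┓ 
     ┃ CalendarWidget                    ┃ 
     ┠───────────────────────────────────┨ 
━━━━━━━━━━━━━━━━━━━━━━━━━━━━┓            ┃ 
Browser                     ┃            ┃ 
────────────────────────────┨            ┃ 
 app/                       ┃            ┃ 
EADME.md                    ┃            ┃ 
atabase.go                  ┃            ┃ 
+] bin/                     ┃            ┃ 
lient.js                    ┃            ┃ 
est.css                     ┃            ┃ 
━━━━━━━━━━━━━━━━━━━━━━━━━━━━┛            ┃ 
     ┃                                   ┃ 
     ┃                                   ┃ 
     ┗━━━━━━━━━━━━━━━━━━━━━━━━━━━━━━━━━━━┛ 


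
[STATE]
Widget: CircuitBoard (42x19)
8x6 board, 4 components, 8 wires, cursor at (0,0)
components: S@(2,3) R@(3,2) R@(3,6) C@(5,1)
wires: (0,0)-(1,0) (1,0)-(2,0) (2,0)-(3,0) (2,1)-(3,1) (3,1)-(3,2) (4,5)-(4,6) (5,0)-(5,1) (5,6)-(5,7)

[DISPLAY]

   0 1 2 3 4 5 6 7                        
0  [.]                                    
    │                                     
1   ·                                     
    │                                     
2   ·   ·       S                         
    │   │                                 
3   ·   · ─ R               R             
                                          
4                       · ─ ·             
                                          
5   · ─ C                   · ─ ·         
Cursor: (0,0)                             
                                          
                                          
                                          
                                          
                                          
                                          


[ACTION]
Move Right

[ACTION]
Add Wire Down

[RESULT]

   0 1 2 3 4 5 6 7                        
0   ·  [.]                                
    │   │                                 
1   ·   ·                                 
    │                                     
2   ·   ·       S                         
    │   │                                 
3   ·   · ─ R               R             
                                          
4                       · ─ ·             
                                          
5   · ─ C                   · ─ ·         
Cursor: (0,1)                             
                                          
                                          
                                          
                                          
                                          
                                          


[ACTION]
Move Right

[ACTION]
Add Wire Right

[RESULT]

   0 1 2 3 4 5 6 7                        
0   ·   ·  [.]─ ·                         
    │   │                                 
1   ·   ·                                 
    │                                     
2   ·   ·       S                         
    │   │                                 
3   ·   · ─ R               R             
                                          
4                       · ─ ·             
                                          
5   · ─ C                   · ─ ·         
Cursor: (0,2)                             
                                          
                                          
                                          
                                          
                                          
                                          


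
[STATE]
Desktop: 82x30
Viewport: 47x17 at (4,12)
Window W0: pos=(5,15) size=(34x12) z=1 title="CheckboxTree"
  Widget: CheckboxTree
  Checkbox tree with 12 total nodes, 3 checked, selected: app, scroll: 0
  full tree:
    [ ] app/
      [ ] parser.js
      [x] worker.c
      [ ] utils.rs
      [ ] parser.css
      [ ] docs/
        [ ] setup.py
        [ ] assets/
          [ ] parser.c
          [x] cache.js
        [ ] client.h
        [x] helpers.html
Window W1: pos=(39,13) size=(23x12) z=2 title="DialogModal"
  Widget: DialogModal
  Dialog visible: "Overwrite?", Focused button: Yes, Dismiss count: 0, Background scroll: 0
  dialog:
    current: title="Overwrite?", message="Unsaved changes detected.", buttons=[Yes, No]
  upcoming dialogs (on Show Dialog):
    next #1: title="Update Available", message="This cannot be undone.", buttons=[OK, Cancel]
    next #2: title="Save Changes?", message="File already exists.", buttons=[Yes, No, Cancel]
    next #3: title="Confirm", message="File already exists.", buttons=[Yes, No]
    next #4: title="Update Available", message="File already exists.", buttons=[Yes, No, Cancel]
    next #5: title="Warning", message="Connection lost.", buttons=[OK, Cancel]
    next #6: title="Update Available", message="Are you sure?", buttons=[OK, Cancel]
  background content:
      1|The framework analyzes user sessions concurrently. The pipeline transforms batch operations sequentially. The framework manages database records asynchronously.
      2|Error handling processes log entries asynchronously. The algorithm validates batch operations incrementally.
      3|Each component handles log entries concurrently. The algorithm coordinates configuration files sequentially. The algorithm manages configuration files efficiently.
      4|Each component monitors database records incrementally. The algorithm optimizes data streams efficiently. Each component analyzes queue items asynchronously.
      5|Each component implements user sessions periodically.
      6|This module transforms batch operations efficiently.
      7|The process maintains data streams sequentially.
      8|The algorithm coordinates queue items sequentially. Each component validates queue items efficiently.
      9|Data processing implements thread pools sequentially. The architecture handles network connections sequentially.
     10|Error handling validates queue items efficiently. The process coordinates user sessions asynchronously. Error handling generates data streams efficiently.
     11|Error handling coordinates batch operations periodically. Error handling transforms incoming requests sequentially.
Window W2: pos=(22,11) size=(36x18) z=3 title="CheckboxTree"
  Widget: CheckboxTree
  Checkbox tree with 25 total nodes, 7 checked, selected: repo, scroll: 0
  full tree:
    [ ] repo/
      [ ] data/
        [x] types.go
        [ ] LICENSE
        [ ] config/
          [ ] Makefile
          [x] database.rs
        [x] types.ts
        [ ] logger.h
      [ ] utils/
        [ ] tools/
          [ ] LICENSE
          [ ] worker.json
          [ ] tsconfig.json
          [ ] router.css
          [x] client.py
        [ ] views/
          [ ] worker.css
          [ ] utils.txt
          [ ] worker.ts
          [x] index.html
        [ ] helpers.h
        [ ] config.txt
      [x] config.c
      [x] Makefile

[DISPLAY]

                  ┃ CheckboxTree               
                  ┠────────────────────────────
                  ┃>[-] repo/                  
 ┏━━━━━━━━━━━━━━━━┃   [-] data/                
 ┃ CheckboxTree   ┃     [x] types.go           
 ┠────────────────┃     [ ] LICENSE            
 ┃>[-] app/       ┃     [-] config/            
 ┃   [ ] parser.js┃       [ ] Makefile         
 ┃   [x] worker.c ┃       [x] database.rs      
 ┃   [ ] utils.rs ┃     [x] types.ts           
 ┃   [ ] parser.cs┃     [ ] logger.h           
 ┃   [-] docs/    ┃   [-] utils/               
 ┃     [ ] setup.p┃     [-] tools/             
 ┃     [-] assets/┃       [ ] LICENSE          
 ┗━━━━━━━━━━━━━━━━┃       [ ] worker.json      
                  ┃       [ ] tsconfig.json    
                  ┗━━━━━━━━━━━━━━━━━━━━━━━━━━━━


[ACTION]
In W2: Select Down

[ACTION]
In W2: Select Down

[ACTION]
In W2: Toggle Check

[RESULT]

                  ┃ CheckboxTree               
                  ┠────────────────────────────
                  ┃ [-] repo/                  
 ┏━━━━━━━━━━━━━━━━┃   [-] data/                
 ┃ CheckboxTree   ┃>    [ ] types.go           
 ┠────────────────┃     [ ] LICENSE            
 ┃>[-] app/       ┃     [-] config/            
 ┃   [ ] parser.js┃       [ ] Makefile         
 ┃   [x] worker.c ┃       [x] database.rs      
 ┃   [ ] utils.rs ┃     [x] types.ts           
 ┃   [ ] parser.cs┃     [ ] logger.h           
 ┃   [-] docs/    ┃   [-] utils/               
 ┃     [ ] setup.p┃     [-] tools/             
 ┃     [-] assets/┃       [ ] LICENSE          
 ┗━━━━━━━━━━━━━━━━┃       [ ] worker.json      
                  ┃       [ ] tsconfig.json    
                  ┗━━━━━━━━━━━━━━━━━━━━━━━━━━━━


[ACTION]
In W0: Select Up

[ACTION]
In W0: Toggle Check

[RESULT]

                  ┃ CheckboxTree               
                  ┠────────────────────────────
                  ┃ [-] repo/                  
 ┏━━━━━━━━━━━━━━━━┃   [-] data/                
 ┃ CheckboxTree   ┃>    [ ] types.go           
 ┠────────────────┃     [ ] LICENSE            
 ┃>[x] app/       ┃     [-] config/            
 ┃   [x] parser.js┃       [ ] Makefile         
 ┃   [x] worker.c ┃       [x] database.rs      
 ┃   [x] utils.rs ┃     [x] types.ts           
 ┃   [x] parser.cs┃     [ ] logger.h           
 ┃   [x] docs/    ┃   [-] utils/               
 ┃     [x] setup.p┃     [-] tools/             
 ┃     [x] assets/┃       [ ] LICENSE          
 ┗━━━━━━━━━━━━━━━━┃       [ ] worker.json      
                  ┃       [ ] tsconfig.json    
                  ┗━━━━━━━━━━━━━━━━━━━━━━━━━━━━


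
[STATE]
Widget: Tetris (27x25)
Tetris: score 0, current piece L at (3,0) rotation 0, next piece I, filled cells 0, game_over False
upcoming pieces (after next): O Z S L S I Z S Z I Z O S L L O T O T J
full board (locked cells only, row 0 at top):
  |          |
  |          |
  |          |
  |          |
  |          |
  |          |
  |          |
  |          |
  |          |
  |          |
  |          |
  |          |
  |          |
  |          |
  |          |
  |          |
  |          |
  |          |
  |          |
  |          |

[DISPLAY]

     ▒    │Next:           
   ▒▒▒    │████            
          │                
          │                
          │                
          │                
          │Score:          
          │0               
          │                
          │                
          │                
          │                
          │                
          │                
          │                
          │                
          │                
          │                
          │                
          │                
          │                
          │                
          │                
          │                
          │                


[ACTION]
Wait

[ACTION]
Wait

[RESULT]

          │Next:           
          │████            
     ▒    │                
   ▒▒▒    │                
          │                
          │                
          │Score:          
          │0               
          │                
          │                
          │                
          │                
          │                
          │                
          │                
          │                
          │                
          │                
          │                
          │                
          │                
          │                
          │                
          │                
          │                


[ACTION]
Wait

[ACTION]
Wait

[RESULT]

          │Next:           
          │████            
          │                
          │                
     ▒    │                
   ▒▒▒    │                
          │Score:          
          │0               
          │                
          │                
          │                
          │                
          │                
          │                
          │                
          │                
          │                
          │                
          │                
          │                
          │                
          │                
          │                
          │                
          │                


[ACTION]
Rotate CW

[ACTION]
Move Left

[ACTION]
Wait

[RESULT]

          │Next:           
          │████            
          │                
          │                
          │                
  ▒       │                
  ▒       │Score:          
  ▒▒      │0               
          │                
          │                
          │                
          │                
          │                
          │                
          │                
          │                
          │                
          │                
          │                
          │                
          │                
          │                
          │                
          │                
          │                
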